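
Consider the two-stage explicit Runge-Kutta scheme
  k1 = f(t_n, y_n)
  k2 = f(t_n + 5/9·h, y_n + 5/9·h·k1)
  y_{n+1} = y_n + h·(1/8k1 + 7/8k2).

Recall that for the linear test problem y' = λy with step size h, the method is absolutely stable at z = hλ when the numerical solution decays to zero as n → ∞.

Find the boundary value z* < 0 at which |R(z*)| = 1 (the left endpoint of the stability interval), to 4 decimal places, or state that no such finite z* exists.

left endpoint -2.0571.

With y'=λy (z=hλ):
  k1=λy_n ⇒ h·k1=z·y_n;  k2=λ(1+5/9z)y_n ⇒ h·k2=z(1+5/9z)y_n
  y_{n+1}/y_n = 1 + 1/8z + 7/8z(1+5/9z) = 1 + z + 35/72z²
  Hence R(z) = 1 + z + 35/72z².

Need |R(x)|<1, x<0.
x=-0.66: |R|=0.5517
R=1: x+35/72x²=0 ⇒ x=−72/35=-2.0571; min R=1−1/(4·35/72)=0.4857>−1
Confirm numerically:
  x=-1.547: |R|=0.61637 <1
  x=-1.452: |R|=0.57287 <1
  x=-0.959: |R|=0.48807 <1
  x=-0.915: |R|=0.49198 <1
  x=-2.572: |R|=1.64371 >1
  x=-2.552: |R|=1.61390 >1
Interval (-2.0571, 0).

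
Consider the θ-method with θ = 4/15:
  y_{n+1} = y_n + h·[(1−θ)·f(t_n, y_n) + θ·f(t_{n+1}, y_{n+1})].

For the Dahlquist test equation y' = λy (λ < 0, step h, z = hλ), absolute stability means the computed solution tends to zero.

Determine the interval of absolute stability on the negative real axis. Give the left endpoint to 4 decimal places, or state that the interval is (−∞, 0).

(-4.2857, 0).

Set f=λy, z=hλ:
  y_{n+1} = y_n + z·[11/15·y_n + 4/15·y_{n+1}] ⇒ (1 − 4/15z)y_{n+1} = (1 + 11/15z)y_n
  ⇒ R(z) = (1 + 11/15z)/(1 − 4/15z).

Find x<0 with |R(x)|<1.
x=-0.69: |R|=0.4172
R=−1: 1+11/15x = −1+4/15x ⇒ -7/15x=2 ⇒ x=2/(-7/15)=-4.2857
Confirm numerically:
  x=-4.141: |R|=0.96791 <1
  x=-4.104: |R|=0.95951 <1
  x=-3.236: |R|=0.73705 <1
  x=-4.583: |R|=1.06243 >1
  x=-4.485: |R|=1.04235 >1
  x=-4.337: |R|=1.01110 >1
Stable set (-4.2857, 0).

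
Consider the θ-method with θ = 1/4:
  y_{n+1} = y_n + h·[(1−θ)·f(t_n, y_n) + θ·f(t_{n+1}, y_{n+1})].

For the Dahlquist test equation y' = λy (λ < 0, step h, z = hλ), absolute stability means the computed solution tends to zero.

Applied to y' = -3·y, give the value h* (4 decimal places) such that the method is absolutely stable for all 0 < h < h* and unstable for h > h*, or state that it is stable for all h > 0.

(-4.0000,0); λ=-3 ⇒ h* = (4)/3 = 1.3333.

Set f=λy, z=hλ:
  y_{n+1} = y_n + z·[3/4·y_n + 1/4·y_{n+1}] ⇒ (1 − 1/4z)y_{n+1} = (1 + 3/4z)y_n
  so R(z) = (1 + 3/4z)/(1 − 1/4z).

Find x<0 with |R(x)|<1.
x=-0.85: |R|=0.2990
R=−1: 1+3/4x = −1+1/4x ⇒ -1/2x=2 ⇒ x=2/(-1/2)=-4.0000
Confirm numerically:
  x=-3.589: |R|=0.89169 <1
  x=-3.277: |R|=0.80129 <1
  x=-3.008: |R|=0.71689 <1
  x=-2.455: |R|=0.52130 <1
  x=-4.404: |R|=1.09614 >1
  x=-4.259: |R|=1.06272 >1
  x=-4.120: |R|=1.02956 >1
Interval (-4.0000, 0).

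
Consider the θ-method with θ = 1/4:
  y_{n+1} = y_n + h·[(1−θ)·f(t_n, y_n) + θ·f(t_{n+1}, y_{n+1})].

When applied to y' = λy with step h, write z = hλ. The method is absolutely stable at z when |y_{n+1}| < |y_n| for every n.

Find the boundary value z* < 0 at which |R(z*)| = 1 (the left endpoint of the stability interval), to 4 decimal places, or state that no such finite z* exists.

On y'=λy, z=hλ:
  y_{n+1} = y_n + z·[3/4·y_n + 1/4·y_{n+1}] ⇒ (1 − 1/4z)y_{n+1} = (1 + 3/4z)y_n
  R(z) = (1 + 3/4z)/(1 − 1/4z).

Boundary: |R(x)|=1, x<0.
x=-1.42: |R|=0.0480
R=−1: 1+3/4x = −1+1/4x ⇒ -1/2x=2 ⇒ x=2/(-1/2)=-4.0000
Confirm numerically:
  x=-2.412: |R|=0.50468 <1
  x=-2.068: |R|=0.36322 <1
  x=-1.841: |R|=0.26074 <1
  x=-1.819: |R|=0.25039 <1
  x=-4.482: |R|=1.11365 >1
  x=-4.298: |R|=1.07182 >1
Stable set (-4.0000, 0).

z* = -4.0000.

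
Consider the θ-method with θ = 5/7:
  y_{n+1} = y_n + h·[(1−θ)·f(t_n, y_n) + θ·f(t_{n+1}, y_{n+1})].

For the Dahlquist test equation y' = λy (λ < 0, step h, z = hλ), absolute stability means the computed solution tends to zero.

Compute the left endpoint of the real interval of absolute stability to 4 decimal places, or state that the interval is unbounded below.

(−∞, 0) — no finite endpoint.

With y'=λy (z=hλ):
  y_{n+1} = y_n + z·[2/7·y_n + 5/7·y_{n+1}] ⇒ (1 − 5/7z)y_{n+1} = (1 + 2/7z)y_n
  so R(z) = (1 + 2/7z)/(1 − 5/7z).

Boundary: |R(x)|=1, x<0.
x=-0.45: |R|=0.6595
x=-2: |R|=0.1765
x=-10: |R|=0.2281
x=-100: |R|=0.3807
θ=5/7≥1/2 ⇒ |1+2/7x|<|1−5/7x| ∀x<0 ⇒ stable on all of ℝ⁻.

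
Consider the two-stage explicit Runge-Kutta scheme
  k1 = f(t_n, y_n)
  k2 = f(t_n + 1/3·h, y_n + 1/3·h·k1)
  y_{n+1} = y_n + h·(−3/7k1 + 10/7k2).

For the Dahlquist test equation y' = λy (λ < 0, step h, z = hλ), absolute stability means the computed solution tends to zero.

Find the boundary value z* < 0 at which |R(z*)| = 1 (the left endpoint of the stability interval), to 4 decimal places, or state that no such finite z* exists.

left endpoint -2.1000.

Set f=λy, z=hλ:
  k1=λy_n ⇒ h·k1=z·y_n;  k2=λ(1+1/3z)y_n ⇒ h·k2=z(1+1/3z)y_n
  y_{n+1}/y_n = 1 − 3/7z + 10/7z(1+1/3z) = 1 + z + 10/21z²
  Hence R(z) = 1 + z + 10/21z².

Boundary: |R(x)|=1, x<0.
x=-1.65: |R|=0.6464
R=1: x+10/21x²=0 ⇒ x=−21/10=-2.1000; min R=1−1/(4·10/21)=0.4750>−1
Confirm numerically:
  x=-1.812: |R|=0.75150 <1
  x=-1.786: |R|=0.73295 <1
  x=-1.695: |R|=0.67311 <1
  x=-1.097: |R|=0.47605 <1
  x=-2.667: |R|=1.72009 >1
  x=-2.149: |R|=1.05014 >1
Stable set (-2.1000, 0).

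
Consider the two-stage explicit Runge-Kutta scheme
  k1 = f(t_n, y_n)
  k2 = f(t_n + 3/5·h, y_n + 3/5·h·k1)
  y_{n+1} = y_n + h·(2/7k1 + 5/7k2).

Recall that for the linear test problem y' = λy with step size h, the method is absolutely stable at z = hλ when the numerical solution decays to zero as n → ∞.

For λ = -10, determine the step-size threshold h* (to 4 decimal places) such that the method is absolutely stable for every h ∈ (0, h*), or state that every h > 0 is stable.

(-2.3333,0); λ=-10 ⇒ h* = (7/3)/10 = 0.2333.

On y'=λy, z=hλ:
  k1=λy_n ⇒ h·k1=z·y_n;  k2=λ(1+3/5z)y_n ⇒ h·k2=z(1+3/5z)y_n
  y_{n+1}/y_n = 1 + 2/7z + 5/7z(1+3/5z) = 1 + z + 3/7z²
  R(z) = 1 + z + 3/7z².

Need |R(x)|<1, x<0.
x=-1.75: |R|=0.5625
R=1: x+3/7x²=0 ⇒ x=−7/3=-2.3333; min R=1−1/(4·3/7)=0.4167>−1
Confirm numerically:
  x=-2.271: |R|=0.93933 <1
  x=-2.019: |R|=0.72801 <1
  x=-1.442: |R|=0.44916 <1
  x=-1.039: |R|=0.42365 <1
  x=-2.726: |R|=1.45875 >1
  x=-2.379: |R|=1.04656 >1
Stable set (-2.3333, 0).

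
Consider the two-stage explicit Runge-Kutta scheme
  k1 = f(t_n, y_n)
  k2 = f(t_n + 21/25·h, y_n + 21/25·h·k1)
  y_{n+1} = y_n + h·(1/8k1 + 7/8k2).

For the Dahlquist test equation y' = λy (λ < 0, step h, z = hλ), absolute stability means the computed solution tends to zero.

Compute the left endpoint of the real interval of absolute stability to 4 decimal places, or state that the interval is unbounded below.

z* = -1.3605.

Test eqn y'=λy, z=hλ:
  k1=λy_n ⇒ h·k1=z·y_n;  k2=λ(1+21/25z)y_n ⇒ h·k2=z(1+21/25z)y_n
  y_{n+1}/y_n = 1 + 1/8z + 7/8z(1+21/25z) = 1 + z + 147/200z²
  R(z) = 1 + z + 147/200z².

Boundary: |R(x)|=1, x<0.
x=-1.44: |R|=1.0841
R=1: x+147/200x²=0 ⇒ x=−200/147=-1.3605; min R=1−1/(4·147/200)=0.6599>−1
Confirm numerically:
  x=-1.318: |R|=0.95879 <1
  x=-0.801: |R|=0.67058 <1
  x=-0.788: |R|=0.66839 <1
  x=-1.688: |R|=1.40627 >1
  x=-1.496: |R|=1.14894 >1
So |R|<1 on (-1.3605, 0).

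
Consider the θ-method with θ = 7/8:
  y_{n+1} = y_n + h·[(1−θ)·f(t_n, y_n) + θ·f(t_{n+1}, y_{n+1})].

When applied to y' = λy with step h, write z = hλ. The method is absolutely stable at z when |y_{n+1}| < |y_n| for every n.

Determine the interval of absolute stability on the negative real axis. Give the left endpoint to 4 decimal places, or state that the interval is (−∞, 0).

interval (−∞, 0).

On y'=λy, z=hλ:
  y_{n+1} = y_n + z·[1/8·y_n + 7/8·y_{n+1}] ⇒ (1 − 7/8z)y_{n+1} = (1 + 1/8z)y_n
  Hence R(z) = (1 + 1/8z)/(1 − 7/8z).

Solve |R(x)|<1 on ℝ⁻.
x=-1.51: |R|=0.3495
x=-2: |R|=0.2727
x=-10: |R|=0.0256
x=-100: |R|=0.1299
θ=7/8≥1/2 ⇒ |1+1/8x|<|1−7/8x| ∀x<0 ⇒ stable on all of ℝ⁻.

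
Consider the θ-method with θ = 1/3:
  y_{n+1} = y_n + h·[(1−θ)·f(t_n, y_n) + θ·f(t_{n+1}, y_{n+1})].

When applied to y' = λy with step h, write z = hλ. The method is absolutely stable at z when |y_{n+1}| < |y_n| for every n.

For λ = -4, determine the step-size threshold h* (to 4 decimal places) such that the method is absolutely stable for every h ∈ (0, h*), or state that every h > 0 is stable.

(-6.0000,0); λ=-4 ⇒ h* = (6)/4 = 1.5000.

With y'=λy (z=hλ):
  y_{n+1} = y_n + z·[2/3·y_n + 1/3·y_{n+1}] ⇒ (1 − 1/3z)y_{n+1} = (1 + 2/3z)y_n
  ⇒ R(z) = (1 + 2/3z)/(1 − 1/3z).

Need |R(x)|<1, x<0.
x=-1.14: |R|=0.1739
R=−1: 1+2/3x = −1+1/3x ⇒ -1/3x=2 ⇒ x=2/(-1/3)=-6.0000
Confirm numerically:
  x=-5.118: |R|=0.89135 <1
  x=-3.898: |R|=0.69527 <1
  x=-3.631: |R|=0.64274 <1
  x=-3.582: |R|=0.63263 <1
  x=-6.471: |R|=1.04973 >1
  x=-6.155: |R|=1.01693 >1
Stable set (-6.0000, 0).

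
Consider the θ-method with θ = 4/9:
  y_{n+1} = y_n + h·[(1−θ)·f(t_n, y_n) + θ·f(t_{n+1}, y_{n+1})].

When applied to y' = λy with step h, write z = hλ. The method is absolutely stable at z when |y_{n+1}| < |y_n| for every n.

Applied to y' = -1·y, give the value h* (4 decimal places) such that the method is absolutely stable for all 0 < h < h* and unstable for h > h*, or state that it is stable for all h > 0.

Test eqn y'=λy, z=hλ:
  y_{n+1} = y_n + z·[5/9·y_n + 4/9·y_{n+1}] ⇒ (1 − 4/9z)y_{n+1} = (1 + 5/9z)y_n
  ⇒ R(z) = (1 + 5/9z)/(1 − 4/9z).

Boundary: |R(x)|=1, x<0.
x=-0.95: |R|=0.3320
R=−1: 1+5/9x = −1+4/9x ⇒ -1/9x=2 ⇒ x=2/(-1/9)=-18.0000
Confirm numerically:
  x=-17.021: |R|=0.98730 <1
  x=-8.343: |R|=0.77209 <1
  x=-7.475: |R|=0.72943 <1
  x=-18.568: |R|=1.00682 >1
  x=-18.121: |R|=1.00148 >1
Interval (-18.0000, 0).

(-18.0000,0); λ=-1 ⇒ h* = (18)/1 = 18.0000.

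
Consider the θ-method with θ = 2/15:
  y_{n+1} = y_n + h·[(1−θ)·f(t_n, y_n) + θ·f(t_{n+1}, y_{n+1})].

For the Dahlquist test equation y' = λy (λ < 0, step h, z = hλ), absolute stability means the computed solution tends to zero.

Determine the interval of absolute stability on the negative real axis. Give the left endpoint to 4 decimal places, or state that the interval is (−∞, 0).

z∈(-2.7273,0).

Test eqn y'=λy, z=hλ:
  y_{n+1} = y_n + z·[13/15·y_n + 2/15·y_{n+1}] ⇒ (1 − 2/15z)y_{n+1} = (1 + 13/15z)y_n
  Hence R(z) = (1 + 13/15z)/(1 − 2/15z).

Boundary: |R(x)|=1, x<0.
x=-1.58: |R|=0.3051
R=−1: 1+13/15x = −1+2/15x ⇒ -11/15x=2 ⇒ x=2/(-11/15)=-2.7273
Confirm numerically:
  x=-2.634: |R|=0.94938 <1
  x=-1.565: |R|=0.29482 <1
  x=-1.169: |R|=0.01136 <1
  x=-3.056: |R|=1.17128 >1
  x=-2.953: |R|=1.11877 >1
  x=-2.841: |R|=1.06049 >1
Stable set (-2.7273, 0).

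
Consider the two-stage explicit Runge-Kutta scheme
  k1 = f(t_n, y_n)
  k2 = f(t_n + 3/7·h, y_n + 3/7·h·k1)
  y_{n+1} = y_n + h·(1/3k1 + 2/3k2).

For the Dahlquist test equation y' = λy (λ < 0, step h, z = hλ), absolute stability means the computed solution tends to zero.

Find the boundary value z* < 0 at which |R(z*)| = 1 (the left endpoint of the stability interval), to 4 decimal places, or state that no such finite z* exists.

z* = -3.5000.

With y'=λy (z=hλ):
  k1=λy_n ⇒ h·k1=z·y_n;  k2=λ(1+3/7z)y_n ⇒ h·k2=z(1+3/7z)y_n
  y_{n+1}/y_n = 1 + 1/3z + 2/3z(1+3/7z) = 1 + z + 2/7z²
  R(z) = 1 + z + 2/7z².

Solve |R(x)|<1 on ℝ⁻.
x=-1.49: |R|=0.1443
R=1: x+2/7x²=0 ⇒ x=−7/2=-3.5000; min R=1−1/(4·2/7)=0.1250>−1
Confirm numerically:
  x=-2.863: |R|=0.47893 <1
  x=-2.122: |R|=0.16454 <1
  x=-1.485: |R|=0.14506 <1
  x=-3.779: |R|=1.30124 >1
  x=-3.619: |R|=1.12305 >1
  x=-3.528: |R|=1.02822 >1
Stable set (-3.5000, 0).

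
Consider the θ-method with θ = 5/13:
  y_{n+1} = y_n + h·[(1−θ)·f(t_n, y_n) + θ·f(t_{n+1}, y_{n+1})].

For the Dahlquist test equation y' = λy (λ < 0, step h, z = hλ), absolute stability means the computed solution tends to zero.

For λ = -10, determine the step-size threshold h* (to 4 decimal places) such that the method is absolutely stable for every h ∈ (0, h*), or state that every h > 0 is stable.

(-8.6667,0); λ=-10 ⇒ h* = (26/3)/10 = 0.8667.

Set f=λy, z=hλ:
  y_{n+1} = y_n + z·[8/13·y_n + 5/13·y_{n+1}] ⇒ (1 − 5/13z)y_{n+1} = (1 + 8/13z)y_n
  Hence R(z) = (1 + 8/13z)/(1 − 5/13z).

Find x<0 with |R(x)|<1.
x=-1.68: |R|=0.0206
R=−1: 1+8/13x = −1+5/13x ⇒ -3/13x=2 ⇒ x=2/(-3/13)=-8.6667
Confirm numerically:
  x=-6.548: |R|=0.86104 <1
  x=-4.292: |R|=0.61915 <1
  x=-3.607: |R|=0.51091 <1
  x=-9.145: |R|=1.02444 >1
  x=-9.116: |R|=1.02301 >1
  x=-8.996: |R|=1.01704 >1
Stable set (-8.6667, 0).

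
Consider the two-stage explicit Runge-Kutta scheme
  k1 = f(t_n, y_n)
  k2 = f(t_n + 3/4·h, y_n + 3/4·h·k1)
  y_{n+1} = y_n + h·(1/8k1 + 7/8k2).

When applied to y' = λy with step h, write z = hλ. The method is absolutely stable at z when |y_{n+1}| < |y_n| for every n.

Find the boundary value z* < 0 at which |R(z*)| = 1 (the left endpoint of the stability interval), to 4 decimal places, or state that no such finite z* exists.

left endpoint -1.5238.

Set f=λy, z=hλ:
  k1=λy_n ⇒ h·k1=z·y_n;  k2=λ(1+3/4z)y_n ⇒ h·k2=z(1+3/4z)y_n
  y_{n+1}/y_n = 1 + 1/8z + 7/8z(1+3/4z) = 1 + z + 21/32z²
  Hence R(z) = 1 + z + 21/32z².

Boundary: |R(x)|=1, x<0.
x=-1.15: |R|=0.7179
R=1: x+21/32x²=0 ⇒ x=−32/21=-1.5238; min R=1−1/(4·21/32)=0.6190>−1
Confirm numerically:
  x=-1.225: |R|=0.75979 <1
  x=-1.051: |R|=0.67389 <1
  x=-0.655: |R|=0.62655 <1
  x=-1.681: |R|=1.17341 >1
  x=-1.643: |R|=1.12851 >1
Interval (-1.5238, 0).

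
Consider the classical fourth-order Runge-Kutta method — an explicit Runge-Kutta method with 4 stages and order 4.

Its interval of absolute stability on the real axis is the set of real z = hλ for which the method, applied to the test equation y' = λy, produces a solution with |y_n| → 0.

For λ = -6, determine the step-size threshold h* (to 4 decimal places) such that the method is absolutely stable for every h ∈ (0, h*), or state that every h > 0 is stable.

(-2.7853,0); λ=-6 ⇒ h* = 0.4642.

Test eqn y'=λy, z=hλ:
  order 4, 4-stage ⇒ R(z)=1+z+z^2/2+z^3/6+z^4/24
  (e.g. R(-0.78)=0.46053, |R|=0.46053)

Need |R(x)|<1, x<0.
x=-0.78: |R|=0.4605
|R(-2.43)|=0.5838 |R(-1.09)|=0.3470 |R(-0.6)|=0.5494
Bisect:
  x_lo=-3.5137 |R|=2.7804  x_hi=-0.0976 |R|=0.9070
  mid=-1.80566 |R|=0.28627 →hi
  mid=-2.65969 |R|=0.82657 →hi
  mid=-3.08671 |R|=1.55803 →lo
  mid=-2.87320 |R|=1.14083 →lo
  mid=-2.76644 |R|=0.97195 →hi
  mid=-2.81982 |R|=1.05332 →lo
  mid=-2.79313 |R|=1.01188 →lo
  mid=-2.77979 |R|=0.99173 →hi
  ...
  [-2.78542,-2.78521] ⇒ x*=-2.7853
So |R|<1 on (-2.7853, 0).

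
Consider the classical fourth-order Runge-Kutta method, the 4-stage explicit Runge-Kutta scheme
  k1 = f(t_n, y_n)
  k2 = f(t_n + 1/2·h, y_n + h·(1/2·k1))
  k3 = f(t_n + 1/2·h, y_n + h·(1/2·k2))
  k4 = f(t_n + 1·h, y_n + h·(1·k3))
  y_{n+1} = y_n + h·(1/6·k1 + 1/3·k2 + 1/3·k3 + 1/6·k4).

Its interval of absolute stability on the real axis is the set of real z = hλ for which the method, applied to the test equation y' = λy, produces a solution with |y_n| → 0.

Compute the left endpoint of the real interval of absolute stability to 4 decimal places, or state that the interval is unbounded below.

Test eqn y'=λy, z=hλ:
  order 4, 4-stage ⇒ R(z)=1+z+z^2/2+z^3/6+z^4/24
  (e.g. R(-1.32)=0.29437, |R|=0.29437)

Solve |R(x)|<1 on ℝ⁻.
x=-1.32: |R|=0.2944
|R(-2.72)|=0.9059 |R(-1.09)|=0.3470 |R(-1.05)|=0.3590
Bisect:
  x_lo=-3.6536 |R|=3.3169  x_hi=-0.1701 |R|=0.8435
  mid=-1.91188 |R|=0.30773 →hi
  mid=-2.78274 |R|=0.99616 →hi
  mid=-3.21818 |R|=1.87441 →lo
  mid=-3.00046 |R|=1.37592 →lo
  mid=-2.89160 |R|=1.17247 →lo
  mid=-2.83717 |R|=1.08108 →lo
  mid=-2.80996 |R|=1.03783 →lo
  mid=-2.79635 |R|=1.01680 →lo
  mid=-2.78955 |R|=1.00643 →lo
  ...
  [-2.78530,-2.78508] ⇒ x*=-2.7853
Stable set (-2.7853, 0).

z* = -2.7853.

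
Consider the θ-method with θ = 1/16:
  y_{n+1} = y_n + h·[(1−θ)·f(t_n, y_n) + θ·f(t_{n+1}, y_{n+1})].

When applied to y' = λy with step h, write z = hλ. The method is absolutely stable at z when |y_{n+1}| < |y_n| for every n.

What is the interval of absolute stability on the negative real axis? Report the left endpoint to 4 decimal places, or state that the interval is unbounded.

z∈(-2.2857,0).

Set f=λy, z=hλ:
  y_{n+1} = y_n + z·[15/16·y_n + 1/16·y_{n+1}] ⇒ (1 − 1/16z)y_{n+1} = (1 + 15/16z)y_n
  ⇒ R(z) = (1 + 15/16z)/(1 − 1/16z).

Find x<0 with |R(x)|<1.
x=-1.31: |R|=0.2109
R=−1: 1+15/16x = −1+1/16x ⇒ -7/8x=2 ⇒ x=2/(-7/8)=-2.2857
Confirm numerically:
  x=-1.006: |R|=0.05351 <1
  x=-0.967: |R|=0.08811 <1
  x=-0.961: |R|=0.09345 <1
  x=-2.388: |R|=1.07788 >1
  x=-2.381: |R|=1.07257 >1
Interval (-2.2857, 0).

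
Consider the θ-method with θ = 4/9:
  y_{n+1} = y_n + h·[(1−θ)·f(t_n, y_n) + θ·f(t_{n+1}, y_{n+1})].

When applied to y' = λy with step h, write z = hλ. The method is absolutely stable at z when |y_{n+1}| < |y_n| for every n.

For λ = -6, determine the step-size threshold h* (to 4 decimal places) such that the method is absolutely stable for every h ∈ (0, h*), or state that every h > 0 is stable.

With y'=λy (z=hλ):
  y_{n+1} = y_n + z·[5/9·y_n + 4/9·y_{n+1}] ⇒ (1 − 4/9z)y_{n+1} = (1 + 5/9z)y_n
  ⇒ R(z) = (1 + 5/9z)/(1 − 4/9z).

Need |R(x)|<1, x<0.
x=-0.32: |R|=0.7198
R=−1: 1+5/9x = −1+4/9x ⇒ -1/9x=2 ⇒ x=2/(-1/9)=-18.0000
Confirm numerically:
  x=-14.410: |R|=0.94613 <1
  x=-7.519: |R|=0.73178 <1
  x=-7.433: |R|=0.72718 <1
  x=-7.365: |R|=0.72348 <1
  x=-18.588: |R|=1.00705 >1
  x=-18.538: |R|=1.00647 >1
Interval (-18.0000, 0).

(-18.0000,0); λ=-6 ⇒ h* = (18)/6 = 3.0000.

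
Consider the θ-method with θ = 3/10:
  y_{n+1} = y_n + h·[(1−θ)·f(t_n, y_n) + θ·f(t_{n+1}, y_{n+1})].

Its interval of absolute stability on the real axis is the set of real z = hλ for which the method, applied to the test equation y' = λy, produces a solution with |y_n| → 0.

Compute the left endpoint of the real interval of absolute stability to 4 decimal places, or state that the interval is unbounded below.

On y'=λy, z=hλ:
  y_{n+1} = y_n + z·[7/10·y_n + 3/10·y_{n+1}] ⇒ (1 − 3/10z)y_{n+1} = (1 + 7/10z)y_n
  ⇒ R(z) = (1 + 7/10z)/(1 − 3/10z).

Find x<0 with |R(x)|<1.
x=-0.9: |R|=0.2913
R=−1: 1+7/10x = −1+3/10x ⇒ -2/5x=2 ⇒ x=2/(-2/5)=-5.0000
Confirm numerically:
  x=-4.480: |R|=0.91126 <1
  x=-4.235: |R|=0.86523 <1
  x=-2.293: |R|=0.35849 <1
  x=-2.204: |R|=0.32675 <1
  x=-5.592: |R|=1.08844 >1
  x=-5.040: |R|=1.00637 >1
Interval (-5.0000, 0).

z* = -5.0000.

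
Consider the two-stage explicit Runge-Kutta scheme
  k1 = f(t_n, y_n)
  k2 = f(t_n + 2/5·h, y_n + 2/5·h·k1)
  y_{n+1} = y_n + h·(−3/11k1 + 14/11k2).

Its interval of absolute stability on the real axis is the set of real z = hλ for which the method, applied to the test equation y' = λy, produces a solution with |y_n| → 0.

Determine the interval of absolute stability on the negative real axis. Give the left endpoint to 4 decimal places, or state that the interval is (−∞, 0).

Set f=λy, z=hλ:
  k1=λy_n ⇒ h·k1=z·y_n;  k2=λ(1+2/5z)y_n ⇒ h·k2=z(1+2/5z)y_n
  y_{n+1}/y_n = 1 − 3/11z + 14/11z(1+2/5z) = 1 + z + 28/55z²
  so R(z) = 1 + z + 28/55z².

Find x<0 with |R(x)|<1.
x=-1.15: |R|=0.5233
R=1: x+28/55x²=0 ⇒ x=−55/28=-1.9643; min R=1−1/(4·28/55)=0.5089>−1
Confirm numerically:
  x=-1.485: |R|=0.63766 <1
  x=-1.230: |R|=0.54020 <1
  x=-1.131: |R|=0.52021 <1
  x=-2.480: |R|=1.65111 >1
  x=-2.422: |R|=1.56437 >1
  x=-2.297: |R|=1.38907 >1
Interval (-1.9643, 0).

z∈(-1.9643,0).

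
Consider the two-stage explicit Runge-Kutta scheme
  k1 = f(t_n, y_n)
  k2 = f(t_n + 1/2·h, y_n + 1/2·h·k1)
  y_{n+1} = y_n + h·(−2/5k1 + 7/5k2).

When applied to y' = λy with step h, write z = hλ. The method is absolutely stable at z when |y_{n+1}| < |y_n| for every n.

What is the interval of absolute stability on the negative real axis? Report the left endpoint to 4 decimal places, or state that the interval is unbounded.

With y'=λy (z=hλ):
  k1=λy_n ⇒ h·k1=z·y_n;  k2=λ(1+1/2z)y_n ⇒ h·k2=z(1+1/2z)y_n
  y_{n+1}/y_n = 1 − 2/5z + 7/5z(1+1/2z) = 1 + z + 7/10z²
  Hence R(z) = 1 + z + 7/10z².

Solve |R(x)|<1 on ℝ⁻.
x=-1.48: |R|=1.0533
R=1: x+7/10x²=0 ⇒ x=−10/7=-1.4286; min R=1−1/(4·7/10)=0.6429>−1
Confirm numerically:
  x=-1.331: |R|=0.90909 <1
  x=-1.135: |R|=0.76676 <1
  x=-1.133: |R|=0.76558 <1
  x=-1.784: |R|=1.44386 >1
  x=-1.501: |R|=1.07610 >1
Stable set (-1.4286, 0).

z∈(-1.4286,0).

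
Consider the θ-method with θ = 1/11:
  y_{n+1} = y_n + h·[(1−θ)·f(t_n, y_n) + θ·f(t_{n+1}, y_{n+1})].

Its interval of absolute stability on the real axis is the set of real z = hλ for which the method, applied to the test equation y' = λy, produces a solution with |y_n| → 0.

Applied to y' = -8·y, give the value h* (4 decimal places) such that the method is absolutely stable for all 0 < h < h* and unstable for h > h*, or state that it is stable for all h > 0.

(-2.4444,0); λ=-8 ⇒ h* = (22/9)/8 = 0.3056.

On y'=λy, z=hλ:
  y_{n+1} = y_n + z·[10/11·y_n + 1/11·y_{n+1}] ⇒ (1 − 1/11z)y_{n+1} = (1 + 10/11z)y_n
  ⇒ R(z) = (1 + 10/11z)/(1 − 1/11z).

Boundary: |R(x)|=1, x<0.
x=-0.65: |R|=0.3863
R=−1: 1+10/11x = −1+1/11x ⇒ -9/11x=2 ⇒ x=2/(-9/11)=-2.4444
Confirm numerically:
  x=-2.237: |R|=0.85896 <1
  x=-1.502: |R|=0.32155 <1
  x=-1.394: |R|=0.23721 <1
  x=-1.085: |R|=0.01241 <1
  x=-2.561: |R|=1.07735 >1
  x=-2.475: |R|=1.02041 >1
Interval (-2.4444, 0).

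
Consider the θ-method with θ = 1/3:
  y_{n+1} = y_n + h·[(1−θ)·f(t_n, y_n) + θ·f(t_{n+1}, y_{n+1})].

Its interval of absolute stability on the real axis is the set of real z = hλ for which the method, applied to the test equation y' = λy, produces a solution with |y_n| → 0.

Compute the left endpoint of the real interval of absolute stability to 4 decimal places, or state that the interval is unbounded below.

Test eqn y'=λy, z=hλ:
  y_{n+1} = y_n + z·[2/3·y_n + 1/3·y_{n+1}] ⇒ (1 − 1/3z)y_{n+1} = (1 + 2/3z)y_n
  Hence R(z) = (1 + 2/3z)/(1 − 1/3z).

Boundary: |R(x)|=1, x<0.
x=-1: |R|=0.2500
R=−1: 1+2/3x = −1+1/3x ⇒ -1/3x=2 ⇒ x=2/(-1/3)=-6.0000
Confirm numerically:
  x=-5.867: |R|=0.98500 <1
  x=-4.742: |R|=0.83751 <1
  x=-3.013: |R|=0.50324 <1
  x=-2.612: |R|=0.39629 <1
  x=-6.495: |R|=1.05213 >1
  x=-6.464: |R|=1.04903 >1
Interval (-6.0000, 0).

left endpoint -6.0000.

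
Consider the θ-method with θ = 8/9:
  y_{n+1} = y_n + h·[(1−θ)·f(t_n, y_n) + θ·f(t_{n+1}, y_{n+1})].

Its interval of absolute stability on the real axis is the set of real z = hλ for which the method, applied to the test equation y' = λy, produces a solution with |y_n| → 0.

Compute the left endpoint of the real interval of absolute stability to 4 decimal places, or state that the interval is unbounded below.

Set f=λy, z=hλ:
  y_{n+1} = y_n + z·[1/9·y_n + 8/9·y_{n+1}] ⇒ (1 − 8/9z)y_{n+1} = (1 + 1/9z)y_n
  R(z) = (1 + 1/9z)/(1 − 8/9z).

Boundary: |R(x)|=1, x<0.
x=-0.83: |R|=0.5224
x=-2: |R|=0.2800
x=-10: |R|=0.0112
x=-100: |R|=0.1125
θ=8/9≥1/2 ⇒ |1+1/9x|<|1−8/9x| ∀x<0 ⇒ interval (−∞,0).

unbounded; (−∞, 0).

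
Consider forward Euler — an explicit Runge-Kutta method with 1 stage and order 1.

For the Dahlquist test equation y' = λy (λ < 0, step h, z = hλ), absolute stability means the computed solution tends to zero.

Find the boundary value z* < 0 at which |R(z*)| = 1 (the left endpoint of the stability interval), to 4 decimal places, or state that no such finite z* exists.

With y'=λy (z=hλ):
  order 1, 1-stage ⇒ R(z)=1+z
  (e.g. R(-1.57)=-0.57000, |R|=0.57000)

Find x<0 with |R(x)|<1.
x=-1.57: |R|=0.5700
|R(-1.75)|=0.7500 |R(-0.89)|=0.1100 |R(-0.65)|=0.3500
Bisect:
  x_lo=-2.7295 |R|=1.7295  x_hi=-0.3187 |R|=0.6813
  mid=-1.52409 |R|=0.52409 →hi
  mid=-2.12679 |R|=1.12679 →lo
  mid=-1.82544 |R|=0.82544 →hi
  mid=-1.97611 |R|=0.97611 →hi
  mid=-2.05145 |R|=1.05145 →lo
  mid=-2.01378 |R|=1.01378 →lo
  mid=-1.99495 |R|=0.99495 →hi
  ...
  [-2.00010,-1.99995] ⇒ x*=-2.0000
Interval (-2.0000, 0).

z* = -2.0000.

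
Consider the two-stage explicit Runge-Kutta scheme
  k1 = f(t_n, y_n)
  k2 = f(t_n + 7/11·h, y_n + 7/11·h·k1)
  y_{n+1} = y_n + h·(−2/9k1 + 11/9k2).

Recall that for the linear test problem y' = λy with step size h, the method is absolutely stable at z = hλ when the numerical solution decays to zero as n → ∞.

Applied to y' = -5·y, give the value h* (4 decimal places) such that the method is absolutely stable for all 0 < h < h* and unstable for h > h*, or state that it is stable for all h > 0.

With y'=λy (z=hλ):
  k1=λy_n ⇒ h·k1=z·y_n;  k2=λ(1+7/11z)y_n ⇒ h·k2=z(1+7/11z)y_n
  y_{n+1}/y_n = 1 − 2/9z + 11/9z(1+7/11z) = 1 + z + 7/9z²
  so R(z) = 1 + z + 7/9z².

Find x<0 with |R(x)|<1.
x=-0.43: |R|=0.7138
R=1: x+7/9x²=0 ⇒ x=−9/7=-1.2857; min R=1−1/(4·7/9)=0.6786>−1
Confirm numerically:
  x=-1.253: |R|=0.96812 <1
  x=-0.918: |R|=0.73745 <1
  x=-0.671: |R|=0.67919 <1
  x=-0.601: |R|=0.67993 <1
  x=-1.654: |R|=1.47378 >1
  x=-1.511: |R|=1.26476 >1
  x=-1.507: |R|=1.25937 >1
Stable set (-1.2857, 0).

(-1.2857,0); λ=-5 ⇒ h* = (9/7)/5 = 0.2571.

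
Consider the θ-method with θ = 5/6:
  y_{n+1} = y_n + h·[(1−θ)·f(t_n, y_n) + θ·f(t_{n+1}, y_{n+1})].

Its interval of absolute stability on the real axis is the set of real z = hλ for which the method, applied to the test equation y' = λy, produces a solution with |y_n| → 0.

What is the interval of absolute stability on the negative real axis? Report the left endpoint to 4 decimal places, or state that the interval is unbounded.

unbounded; (−∞, 0).

Set f=λy, z=hλ:
  y_{n+1} = y_n + z·[1/6·y_n + 5/6·y_{n+1}] ⇒ (1 − 5/6z)y_{n+1} = (1 + 1/6z)y_n
  Hence R(z) = (1 + 1/6z)/(1 − 5/6z).

Need |R(x)|<1, x<0.
x=-1.28: |R|=0.3806
x=-2: |R|=0.2500
x=-10: |R|=0.0714
x=-100: |R|=0.1858
θ=5/6≥1/2 ⇒ |1+1/6x|<|1−5/6x| ∀x<0 ⇒ interval (−∞,0).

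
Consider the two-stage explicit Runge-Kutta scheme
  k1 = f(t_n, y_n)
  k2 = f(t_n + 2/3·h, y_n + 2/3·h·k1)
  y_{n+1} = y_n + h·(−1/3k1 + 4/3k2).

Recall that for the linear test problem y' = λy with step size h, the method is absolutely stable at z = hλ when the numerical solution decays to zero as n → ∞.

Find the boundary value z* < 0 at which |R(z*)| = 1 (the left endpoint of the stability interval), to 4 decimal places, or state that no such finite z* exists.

With y'=λy (z=hλ):
  k1=λy_n ⇒ h·k1=z·y_n;  k2=λ(1+2/3z)y_n ⇒ h·k2=z(1+2/3z)y_n
  y_{n+1}/y_n = 1 − 1/3z + 4/3z(1+2/3z) = 1 + z + 8/9z²
  ⇒ R(z) = 1 + z + 8/9z².

Need |R(x)|<1, x<0.
x=-0.79: |R|=0.7648
R=1: x+8/9x²=0 ⇒ x=−9/8=-1.1250; min R=1−1/(4·8/9)=0.7188>−1
Confirm numerically:
  x=-0.895: |R|=0.81702 <1
  x=-0.774: |R|=0.75851 <1
  x=-0.621: |R|=0.72179 <1
  x=-0.469: |R|=0.72652 <1
  x=-1.404: |R|=1.34819 >1
  x=-1.315: |R|=1.22209 >1
Interval (-1.1250, 0).

z* = -1.1250.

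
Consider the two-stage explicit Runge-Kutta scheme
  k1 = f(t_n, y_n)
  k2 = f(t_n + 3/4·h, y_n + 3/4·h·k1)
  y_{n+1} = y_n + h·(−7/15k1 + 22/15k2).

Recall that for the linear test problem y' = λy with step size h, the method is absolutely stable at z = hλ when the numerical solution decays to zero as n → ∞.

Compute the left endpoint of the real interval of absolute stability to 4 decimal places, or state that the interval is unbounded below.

Test eqn y'=λy, z=hλ:
  k1=λy_n ⇒ h·k1=z·y_n;  k2=λ(1+3/4z)y_n ⇒ h·k2=z(1+3/4z)y_n
  y_{n+1}/y_n = 1 − 7/15z + 22/15z(1+3/4z) = 1 + z + 11/10z²
  so R(z) = 1 + z + 11/10z².

Boundary: |R(x)|=1, x<0.
x=-1.02: |R|=1.1244
R=1: x+11/10x²=0 ⇒ x=−10/11=-0.9091; min R=1−1/(4·11/10)=0.7727>−1
Confirm numerically:
  x=-0.868: |R|=0.96077 <1
  x=-0.805: |R|=0.90783 <1
  x=-0.736: |R|=0.85987 <1
  x=-0.385: |R|=0.77805 <1
  x=-1.093: |R|=1.22111 >1
  x=-1.072: |R|=1.19210 >1
So |R|<1 on (-0.9091, 0).

z* = -0.9091.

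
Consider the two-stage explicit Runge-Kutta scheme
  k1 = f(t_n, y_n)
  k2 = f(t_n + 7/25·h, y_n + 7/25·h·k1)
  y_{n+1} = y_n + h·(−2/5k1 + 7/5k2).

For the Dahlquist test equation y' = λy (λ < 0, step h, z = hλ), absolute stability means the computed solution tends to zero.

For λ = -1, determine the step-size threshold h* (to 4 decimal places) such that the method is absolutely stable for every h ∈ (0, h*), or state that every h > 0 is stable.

(-2.5510,0); λ=-1 ⇒ h* = (125/49)/1 = 2.5510.

On y'=λy, z=hλ:
  k1=λy_n ⇒ h·k1=z·y_n;  k2=λ(1+7/25z)y_n ⇒ h·k2=z(1+7/25z)y_n
  y_{n+1}/y_n = 1 − 2/5z + 7/5z(1+7/25z) = 1 + z + 49/125z²
  so R(z) = 1 + z + 49/125z².

Need |R(x)|<1, x<0.
x=-1.32: |R|=0.3630
R=1: x+49/125x²=0 ⇒ x=−125/49=-2.5510; min R=1−1/(4·49/125)=0.3622>−1
Confirm numerically:
  x=-1.937: |R|=0.53377 <1
  x=-1.895: |R|=0.51268 <1
  x=-1.320: |R|=0.36302 <1
  x=-3.042: |R|=1.58548 >1
  x=-2.767: |R|=1.23427 >1
  x=-2.692: |R|=1.14877 >1
Stable set (-2.5510, 0).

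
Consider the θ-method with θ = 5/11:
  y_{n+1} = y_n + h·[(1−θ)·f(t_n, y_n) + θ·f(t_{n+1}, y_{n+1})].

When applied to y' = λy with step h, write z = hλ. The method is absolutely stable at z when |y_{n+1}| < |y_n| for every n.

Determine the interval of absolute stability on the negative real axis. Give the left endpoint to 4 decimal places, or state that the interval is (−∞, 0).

With y'=λy (z=hλ):
  y_{n+1} = y_n + z·[6/11·y_n + 5/11·y_{n+1}] ⇒ (1 − 5/11z)y_{n+1} = (1 + 6/11z)y_n
  R(z) = (1 + 6/11z)/(1 − 5/11z).

Solve |R(x)|<1 on ℝ⁻.
x=-1.05: |R|=0.2892
R=−1: 1+6/11x = −1+5/11x ⇒ -1/11x=2 ⇒ x=2/(-1/11)=-22.0000
Confirm numerically:
  x=-12.928: |R|=0.88006 <1
  x=-12.327: |R|=0.86683 <1
  x=-11.787: |R|=0.85396 <1
  x=-11.194: |R|=0.83864 <1
  x=-22.597: |R|=1.00482 >1
  x=-22.306: |R|=1.00250 >1
  x=-22.290: |R|=1.00237 >1
So |R|<1 on (-22.0000, 0).

(-22.0000, 0).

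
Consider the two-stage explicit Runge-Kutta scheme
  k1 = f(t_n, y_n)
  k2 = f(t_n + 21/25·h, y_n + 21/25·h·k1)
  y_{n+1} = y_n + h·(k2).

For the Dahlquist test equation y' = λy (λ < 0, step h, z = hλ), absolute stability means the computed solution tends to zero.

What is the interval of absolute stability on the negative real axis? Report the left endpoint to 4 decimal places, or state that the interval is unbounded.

On y'=λy, z=hλ:
  k1=λy_n ⇒ h·k1=z·y_n;  k2=λ(1+21/25z)y_n ⇒ h·k2=z(1+21/25z)y_n
  y_{n+1}/y_n = 1 + z(1+21/25z) = 1 + z + 21/25z²
  so R(z) = 1 + z + 21/25z².

Solve |R(x)|<1 on ℝ⁻.
x=-1.76: |R|=1.8420
R=1: x+21/25x²=0 ⇒ x=−25/21=-1.1905; min R=1−1/(4·21/25)=0.7024>−1
Confirm numerically:
  x=-0.972: |R|=0.82162 <1
  x=-0.810: |R|=0.74112 <1
  x=-0.761: |R|=0.72546 <1
  x=-1.421: |R|=1.27516 >1
  x=-1.375: |R|=1.21313 >1
Stable set (-1.1905, 0).

(-1.1905, 0).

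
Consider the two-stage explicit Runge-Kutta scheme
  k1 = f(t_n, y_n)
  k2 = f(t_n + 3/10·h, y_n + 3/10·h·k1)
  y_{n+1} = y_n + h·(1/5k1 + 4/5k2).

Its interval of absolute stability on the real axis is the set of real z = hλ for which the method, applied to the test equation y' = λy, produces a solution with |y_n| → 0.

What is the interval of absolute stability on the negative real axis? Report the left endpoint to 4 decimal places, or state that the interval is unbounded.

z∈(-4.1667,0).

On y'=λy, z=hλ:
  k1=λy_n ⇒ h·k1=z·y_n;  k2=λ(1+3/10z)y_n ⇒ h·k2=z(1+3/10z)y_n
  y_{n+1}/y_n = 1 + 1/5z + 4/5z(1+3/10z) = 1 + z + 6/25z²
  R(z) = 1 + z + 6/25z².

Find x<0 with |R(x)|<1.
x=-0.69: |R|=0.4243
R=1: x+6/25x²=0 ⇒ x=−25/6=-4.1667; min R=1−1/(4·6/25)=-0.0417>−1
Confirm numerically:
  x=-3.408: |R|=0.37947 <1
  x=-2.267: |R|=0.03357 <1
  x=-2.097: |R|=0.04162 <1
  x=-1.964: |R|=0.03825 <1
  x=-4.678: |R|=1.57408 >1
  x=-4.229: |R|=1.06327 >1
Stable set (-4.1667, 0).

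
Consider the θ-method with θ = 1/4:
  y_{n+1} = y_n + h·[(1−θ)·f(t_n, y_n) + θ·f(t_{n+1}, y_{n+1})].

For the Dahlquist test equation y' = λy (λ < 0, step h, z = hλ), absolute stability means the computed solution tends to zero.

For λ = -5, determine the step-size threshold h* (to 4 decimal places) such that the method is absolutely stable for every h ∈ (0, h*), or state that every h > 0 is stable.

On y'=λy, z=hλ:
  y_{n+1} = y_n + z·[3/4·y_n + 1/4·y_{n+1}] ⇒ (1 − 1/4z)y_{n+1} = (1 + 3/4z)y_n
  ⇒ R(z) = (1 + 3/4z)/(1 − 1/4z).

Boundary: |R(x)|=1, x<0.
x=-0.82: |R|=0.3195
R=−1: 1+3/4x = −1+1/4x ⇒ -1/2x=2 ⇒ x=2/(-1/2)=-4.0000
Confirm numerically:
  x=-3.895: |R|=0.97340 <1
  x=-3.351: |R|=0.82343 <1
  x=-1.777: |R|=0.23040 <1
  x=-4.326: |R|=1.07831 >1
  x=-4.107: |R|=1.02640 >1
Stable set (-4.0000, 0).

(-4.0000,0); λ=-5 ⇒ h* = (4)/5 = 0.8000.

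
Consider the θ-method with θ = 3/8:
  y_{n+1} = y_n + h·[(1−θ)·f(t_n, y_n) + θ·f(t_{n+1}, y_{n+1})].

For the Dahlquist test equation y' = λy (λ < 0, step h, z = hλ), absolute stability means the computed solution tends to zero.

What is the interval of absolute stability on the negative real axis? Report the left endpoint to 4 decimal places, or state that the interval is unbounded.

Set f=λy, z=hλ:
  y_{n+1} = y_n + z·[5/8·y_n + 3/8·y_{n+1}] ⇒ (1 − 3/8z)y_{n+1} = (1 + 5/8z)y_n
  so R(z) = (1 + 5/8z)/(1 − 3/8z).

Boundary: |R(x)|=1, x<0.
x=-1.66: |R|=0.0231
R=−1: 1+5/8x = −1+3/8x ⇒ -1/4x=2 ⇒ x=2/(-1/4)=-8.0000
Confirm numerically:
  x=-5.427: |R|=0.78806 <1
  x=-4.982: |R|=0.73695 <1
  x=-4.654: |R|=0.69529 <1
  x=-3.379: |R|=0.49043 <1
  x=-8.594: |R|=1.03517 >1
  x=-8.299: |R|=1.01818 >1
  x=-8.170: |R|=1.01046 >1
So |R|<1 on (-8.0000, 0).

(-8.0000, 0).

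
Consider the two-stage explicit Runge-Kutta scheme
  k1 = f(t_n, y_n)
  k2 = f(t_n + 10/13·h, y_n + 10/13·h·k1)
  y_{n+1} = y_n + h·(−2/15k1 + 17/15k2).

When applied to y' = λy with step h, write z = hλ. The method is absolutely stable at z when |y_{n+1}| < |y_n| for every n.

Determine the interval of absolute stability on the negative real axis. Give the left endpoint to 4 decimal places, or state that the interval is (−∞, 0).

Set f=λy, z=hλ:
  k1=λy_n ⇒ h·k1=z·y_n;  k2=λ(1+10/13z)y_n ⇒ h·k2=z(1+10/13z)y_n
  y_{n+1}/y_n = 1 − 2/15z + 17/15z(1+10/13z) = 1 + z + 34/39z²
  Hence R(z) = 1 + z + 34/39z².

Solve |R(x)|<1 on ℝ⁻.
x=-1.53: |R|=1.5108
R=1: x+34/39x²=0 ⇒ x=−39/34=-1.1471; min R=1−1/(4·34/39)=0.7132>−1
Confirm numerically:
  x=-1.009: |R|=0.87856 <1
  x=-0.885: |R|=0.79781 <1
  x=-0.640: |R|=0.71709 <1
  x=-0.635: |R|=0.71653 <1
  x=-1.652: |R|=1.72722 >1
  x=-1.267: |R|=1.13248 >1
So |R|<1 on (-1.1471, 0).

z∈(-1.1471,0).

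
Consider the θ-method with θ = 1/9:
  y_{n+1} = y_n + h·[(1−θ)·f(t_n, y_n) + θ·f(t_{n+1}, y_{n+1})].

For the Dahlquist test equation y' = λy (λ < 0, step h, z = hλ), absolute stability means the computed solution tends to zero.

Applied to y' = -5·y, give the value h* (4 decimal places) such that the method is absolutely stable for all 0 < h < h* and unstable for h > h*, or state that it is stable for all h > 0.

(-2.5714,0); λ=-5 ⇒ h* = (18/7)/5 = 0.5143.

Set f=λy, z=hλ:
  y_{n+1} = y_n + z·[8/9·y_n + 1/9·y_{n+1}] ⇒ (1 − 1/9z)y_{n+1} = (1 + 8/9z)y_n
  Hence R(z) = (1 + 8/9z)/(1 − 1/9z).

Solve |R(x)|<1 on ℝ⁻.
x=-1.76: |R|=0.4721
R=−1: 1+8/9x = −1+1/9x ⇒ -7/9x=2 ⇒ x=2/(-7/9)=-2.5714
Confirm numerically:
  x=-2.447: |R|=0.92391 <1
  x=-2.135: |R|=0.72564 <1
  x=-1.401: |R|=0.21229 <1
  x=-2.994: |R|=1.24662 >1
  x=-2.928: |R|=1.20926 >1
  x=-2.803: |R|=1.13734 >1
Stable set (-2.5714, 0).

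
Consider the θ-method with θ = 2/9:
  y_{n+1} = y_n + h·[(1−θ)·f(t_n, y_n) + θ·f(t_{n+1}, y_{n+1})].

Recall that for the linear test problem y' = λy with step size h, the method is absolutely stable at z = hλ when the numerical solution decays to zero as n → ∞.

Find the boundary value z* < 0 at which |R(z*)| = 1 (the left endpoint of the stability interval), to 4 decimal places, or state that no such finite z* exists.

z* = -3.6000.

On y'=λy, z=hλ:
  y_{n+1} = y_n + z·[7/9·y_n + 2/9·y_{n+1}] ⇒ (1 − 2/9z)y_{n+1} = (1 + 7/9z)y_n
  ⇒ R(z) = (1 + 7/9z)/(1 − 2/9z).

Find x<0 with |R(x)|<1.
x=-1.03: |R|=0.1618
R=−1: 1+7/9x = −1+2/9x ⇒ -5/9x=2 ⇒ x=2/(-5/9)=-3.6000
Confirm numerically:
  x=-3.456: |R|=0.95475 <1
  x=-2.090: |R|=0.42716 <1
  x=-2.076: |R|=0.42062 <1
  x=-4.139: |R|=1.15598 >1
  x=-3.892: |R|=1.08699 >1
  x=-3.713: |R|=1.03440 >1
So |R|<1 on (-3.6000, 0).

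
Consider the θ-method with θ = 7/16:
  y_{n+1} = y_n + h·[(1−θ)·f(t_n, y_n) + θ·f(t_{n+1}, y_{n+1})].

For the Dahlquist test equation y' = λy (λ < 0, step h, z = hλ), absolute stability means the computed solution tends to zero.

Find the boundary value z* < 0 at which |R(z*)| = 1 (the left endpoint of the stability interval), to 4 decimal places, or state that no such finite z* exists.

On y'=λy, z=hλ:
  y_{n+1} = y_n + z·[9/16·y_n + 7/16·y_{n+1}] ⇒ (1 − 7/16z)y_{n+1} = (1 + 9/16z)y_n
  ⇒ R(z) = (1 + 9/16z)/(1 − 7/16z).

Solve |R(x)|<1 on ℝ⁻.
x=-1.58: |R|=0.0658
R=−1: 1+9/16x = −1+7/16x ⇒ -1/8x=2 ⇒ x=2/(-1/8)=-16.0000
Confirm numerically:
  x=-13.492: |R|=0.95458 <1
  x=-11.080: |R|=0.89483 <1
  x=-9.142: |R|=0.82854 <1
  x=-7.703: |R|=0.76268 <1
  x=-16.580: |R|=1.00878 >1
  x=-16.367: |R|=1.00562 >1
Interval (-16.0000, 0).

z* = -16.0000.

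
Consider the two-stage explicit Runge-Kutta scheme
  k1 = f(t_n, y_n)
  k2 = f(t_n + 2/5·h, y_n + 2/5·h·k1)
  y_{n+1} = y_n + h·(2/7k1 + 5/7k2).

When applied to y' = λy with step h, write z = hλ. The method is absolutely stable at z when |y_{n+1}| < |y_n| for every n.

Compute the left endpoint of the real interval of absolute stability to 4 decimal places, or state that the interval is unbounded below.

z* = -3.5000.

Test eqn y'=λy, z=hλ:
  k1=λy_n ⇒ h·k1=z·y_n;  k2=λ(1+2/5z)y_n ⇒ h·k2=z(1+2/5z)y_n
  y_{n+1}/y_n = 1 + 2/7z + 5/7z(1+2/5z) = 1 + z + 2/7z²
  R(z) = 1 + z + 2/7z².

Boundary: |R(x)|=1, x<0.
x=-0.71: |R|=0.4340
R=1: x+2/7x²=0 ⇒ x=−7/2=-3.5000; min R=1−1/(4·2/7)=0.1250>−1
Confirm numerically:
  x=-3.365: |R|=0.87021 <1
  x=-2.574: |R|=0.31899 <1
  x=-2.323: |R|=0.21881 <1
  x=-1.781: |R|=0.12527 <1
  x=-3.970: |R|=1.53311 >1
  x=-3.835: |R|=1.36706 >1
  x=-3.533: |R|=1.03331 >1
Interval (-3.5000, 0).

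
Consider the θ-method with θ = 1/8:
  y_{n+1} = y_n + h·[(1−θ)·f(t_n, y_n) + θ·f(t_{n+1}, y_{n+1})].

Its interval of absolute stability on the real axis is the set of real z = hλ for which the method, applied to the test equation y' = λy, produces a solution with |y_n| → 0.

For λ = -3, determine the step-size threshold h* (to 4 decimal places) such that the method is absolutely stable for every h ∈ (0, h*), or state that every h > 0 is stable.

Set f=λy, z=hλ:
  y_{n+1} = y_n + z·[7/8·y_n + 1/8·y_{n+1}] ⇒ (1 − 1/8z)y_{n+1} = (1 + 7/8z)y_n
  so R(z) = (1 + 7/8z)/(1 − 1/8z).

Solve |R(x)|<1 on ℝ⁻.
x=-0.74: |R|=0.3227
R=−1: 1+7/8x = −1+1/8x ⇒ -3/4x=2 ⇒ x=2/(-3/4)=-2.6667
Confirm numerically:
  x=-2.389: |R|=0.83964 <1
  x=-1.869: |R|=0.51505 <1
  x=-1.577: |R|=0.31732 <1
  x=-1.407: |R|=0.19656 <1
  x=-3.179: |R|=1.27498 >1
  x=-2.704: |R|=1.02093 >1
So |R|<1 on (-2.6667, 0).

(-2.6667,0); λ=-3 ⇒ h* = (8/3)/3 = 0.8889.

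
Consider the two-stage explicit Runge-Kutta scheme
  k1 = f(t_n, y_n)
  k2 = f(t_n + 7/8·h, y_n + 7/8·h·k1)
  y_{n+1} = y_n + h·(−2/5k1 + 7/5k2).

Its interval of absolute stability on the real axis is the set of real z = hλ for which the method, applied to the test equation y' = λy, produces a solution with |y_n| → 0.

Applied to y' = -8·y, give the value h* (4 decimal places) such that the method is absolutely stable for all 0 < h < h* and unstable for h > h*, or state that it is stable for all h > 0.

(-0.8163,0); λ=-8 ⇒ h* = (40/49)/8 = 0.1020.

Test eqn y'=λy, z=hλ:
  k1=λy_n ⇒ h·k1=z·y_n;  k2=λ(1+7/8z)y_n ⇒ h·k2=z(1+7/8z)y_n
  y_{n+1}/y_n = 1 − 2/5z + 7/5z(1+7/8z) = 1 + z + 49/40z²
  Hence R(z) = 1 + z + 49/40z².

Need |R(x)|<1, x<0.
x=-1.56: |R|=2.4212
R=1: x+49/40x²=0 ⇒ x=−40/49=-0.8163; min R=1−1/(4·49/40)=0.7959>−1
Confirm numerically:
  x=-0.780: |R|=0.96529 <1
  x=-0.748: |R|=0.93739 <1
  x=-0.602: |R|=0.84194 <1
  x=-0.346: |R|=0.80065 <1
  x=-1.342: |R|=1.86418 >1
  x=-0.867: |R|=1.05382 >1
So |R|<1 on (-0.8163, 0).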